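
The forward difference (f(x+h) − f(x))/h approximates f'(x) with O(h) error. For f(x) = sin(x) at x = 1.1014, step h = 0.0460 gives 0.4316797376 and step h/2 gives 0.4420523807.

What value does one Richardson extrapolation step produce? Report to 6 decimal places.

r = 1, so 2^r = 2.
Numerator 2 × A(h/2) − A(h) = 2 × 0.4420523807 − 0.4316797376 = 0.4524250238
Denominator 2 − 1 = 1.
Result: 0.4524250238

0.452425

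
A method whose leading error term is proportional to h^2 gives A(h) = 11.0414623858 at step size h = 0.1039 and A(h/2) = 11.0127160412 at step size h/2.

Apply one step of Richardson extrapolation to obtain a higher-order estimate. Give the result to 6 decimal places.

11.003134

Error is O(h^2); halving h shrinks it by 2^2 = 4.
4 × 11.0127160412 = 44.0508641648; subtract 11.0414623858 → 33.0094017790
Denominator 4 − 1 = 3.
R = 33.0094017790/3 = 11.0031339263
Gap between inputs: 2.875e-02; correction applied: −0.0095821149.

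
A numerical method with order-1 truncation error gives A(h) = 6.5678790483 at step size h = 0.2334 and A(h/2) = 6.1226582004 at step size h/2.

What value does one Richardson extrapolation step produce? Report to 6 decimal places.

5.677437

r = 1: numerator weight 2, denominator 1.
2·6.1226582004 − 6.5678790483 = 5.6774373525
Extrapolated: 5.6774373525 / 1 = 5.6774373525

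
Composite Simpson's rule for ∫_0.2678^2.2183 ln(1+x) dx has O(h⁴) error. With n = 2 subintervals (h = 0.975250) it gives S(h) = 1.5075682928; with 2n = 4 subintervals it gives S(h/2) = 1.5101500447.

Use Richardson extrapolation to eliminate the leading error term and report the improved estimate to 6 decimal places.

With r = 4 the leading error scales as h^4, so the weight is 2^4 = 16.
Weighted: 24.1624007152 − 1.5075682928 = 22.6548324224
Divide by 2^4 − 1 = 15.
Result: 1.5103221615
Correction |R − A(h/2)| = 1.721e-04; gap |A(h/2) − A(h)| = 2.582e-03.

1.510322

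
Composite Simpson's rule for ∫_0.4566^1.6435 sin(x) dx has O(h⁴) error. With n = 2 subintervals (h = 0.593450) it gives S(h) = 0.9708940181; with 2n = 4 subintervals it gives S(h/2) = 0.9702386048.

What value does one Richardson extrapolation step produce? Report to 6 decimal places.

0.970195

r = 4: numerator weight 16, denominator 15.
Difference of the inputs: 0.9702386048 − 0.9708940181 = -0.0006554133
Divide by 2^4 − 1 = 15: (-0.0006554133)/15 = -0.0000436942
R = 0.9702386048 − 0.0000436942 = 0.9701949106
Correction |R − A(h/2)| = 4.369e-05; gap |A(h/2) − A(h)| = 6.554e-04.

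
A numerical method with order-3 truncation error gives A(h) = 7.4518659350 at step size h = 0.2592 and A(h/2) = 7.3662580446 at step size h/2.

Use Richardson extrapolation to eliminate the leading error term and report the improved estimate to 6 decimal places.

With r = 3 the leading error scales as h^3, so the weight is 2^3 = 8.
Difference of the inputs: 7.3662580446 − 7.4518659350 = -0.0856078904
Correction (A(h/2) − A(h))/(8 − 1) = (-0.0856078904)/7 = -0.0122296986
R = 7.3662580446 − 0.0122296986 = 7.3540283460

7.354028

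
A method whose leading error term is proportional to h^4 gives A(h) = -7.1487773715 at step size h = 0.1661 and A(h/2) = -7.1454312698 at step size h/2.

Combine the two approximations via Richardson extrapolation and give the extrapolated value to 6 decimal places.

-7.145208

r = 4: numerator weight 16, denominator 15.
Weighted: (-114.3269003168) − (-7.1487773715) = -107.1781229453
(-107.1781229453) ÷ 15 = -7.1452081964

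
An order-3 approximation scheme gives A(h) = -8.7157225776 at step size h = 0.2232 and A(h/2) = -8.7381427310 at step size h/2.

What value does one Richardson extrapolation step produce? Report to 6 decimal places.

Leading term ∝ h^3; use weight 8 = 2^3.
Top: 8(-8.7381427310) − (-8.7157225776) = -61.1894192704
Denominator 8 − 1 = 7.
(-61.1894192704) ÷ 7 = -8.7413456101
Shift from A(h/2): −0.0032028791.

-8.741346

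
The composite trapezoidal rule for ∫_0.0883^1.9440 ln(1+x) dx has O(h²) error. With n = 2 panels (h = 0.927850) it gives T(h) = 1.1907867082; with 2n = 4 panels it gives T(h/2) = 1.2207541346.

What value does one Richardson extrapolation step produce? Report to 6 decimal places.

1.230743

Leading term ∝ h^2; use weight 4 = 2^2.
2^2 × A(h/2) = 4.8830165384; minus A(h) gives 3.6922298302.
3.6922298302 ÷ 3 = 1.2307432767
Gap between inputs: 2.997e-02; correction applied: +0.0099891421.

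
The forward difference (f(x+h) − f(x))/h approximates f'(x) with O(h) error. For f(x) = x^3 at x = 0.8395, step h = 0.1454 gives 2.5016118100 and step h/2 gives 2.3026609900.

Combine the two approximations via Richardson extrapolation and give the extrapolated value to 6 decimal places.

The method has order 1: 2^1 = 2.
2 × 2.3026609900 − 2.5016118100 = 2.1037101700
(2 × 2.3026609900 − 2.5016118100)/(2 − 1) = 2.1037101700

2.103710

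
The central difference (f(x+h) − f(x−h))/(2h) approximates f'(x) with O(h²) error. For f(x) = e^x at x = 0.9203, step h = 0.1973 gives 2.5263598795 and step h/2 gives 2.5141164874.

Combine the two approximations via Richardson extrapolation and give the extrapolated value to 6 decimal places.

2.510035

The method has order 2: 2^2 = 4.
Top: 4(2.5141164874) − (2.5263598795) = 7.5301060701
R = 7.5301060701/3 = 2.5100353567
Correction |R − A(h/2)| = 4.081e-03; gap |A(h/2) − A(h)| = 1.224e-02.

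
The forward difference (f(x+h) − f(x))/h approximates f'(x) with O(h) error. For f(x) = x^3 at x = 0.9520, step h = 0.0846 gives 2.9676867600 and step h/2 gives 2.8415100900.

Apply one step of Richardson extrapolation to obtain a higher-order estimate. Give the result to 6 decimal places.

Leading term ∝ h^1; use weight 2 = 2^1.
2·2.8415100900 = 5.6830201800; subtract 2.9676867600 → 2.7153334200
Divide by 2^1 − 1 = 1.
2.7153334200 ÷ 1 = 2.7153334200
Gap between inputs: 1.262e-01; correction applied: −0.1261766700.

2.715333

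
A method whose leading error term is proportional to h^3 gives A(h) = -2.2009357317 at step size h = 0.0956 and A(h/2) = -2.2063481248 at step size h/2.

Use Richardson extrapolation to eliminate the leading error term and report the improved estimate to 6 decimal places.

-2.207121

Method order is 3; weight 2^3 = 8.
2^3·A(h/2) = -17.6507849984; minus A(h) gives -15.4498492667.
Divide by 2^3 − 1 = 7.
Result: -2.2071213238
Gap between inputs: 5.412e-03; correction applied: −0.0007731990.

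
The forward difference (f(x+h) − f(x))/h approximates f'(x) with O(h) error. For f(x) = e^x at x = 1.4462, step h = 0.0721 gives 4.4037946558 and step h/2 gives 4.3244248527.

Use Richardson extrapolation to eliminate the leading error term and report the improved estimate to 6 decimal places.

r = 1: numerator weight 2, denominator 1.
2·4.3244248527 − 4.4037946558 = 4.2450550496
Extrapolated: 4.2450550496 / 1 = 4.2450550496

4.245055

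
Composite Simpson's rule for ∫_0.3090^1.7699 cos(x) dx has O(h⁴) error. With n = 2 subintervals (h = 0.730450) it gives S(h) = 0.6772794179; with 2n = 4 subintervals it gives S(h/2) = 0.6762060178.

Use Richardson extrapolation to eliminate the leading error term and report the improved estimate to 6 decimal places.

0.676134

The method has order 4: 2^4 = 16.
Numerator 16×A(h/2) − A(h) = 16×0.6762060178 − 0.6772794179 = 10.1420168669
Divide by 2^4 − 1 = 15.
Result: 0.6761344578
Correction |R − A(h/2)| = 7.156e-05; gap |A(h/2) − A(h)| = 1.073e-03.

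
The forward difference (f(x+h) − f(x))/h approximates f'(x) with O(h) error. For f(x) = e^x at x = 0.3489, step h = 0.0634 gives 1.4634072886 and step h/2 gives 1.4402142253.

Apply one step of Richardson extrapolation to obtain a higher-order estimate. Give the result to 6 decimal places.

1.417021

Order 1 gives 2^r = 2 and 2^r − 1 = 1.
A(h/2) − A(h) = 1.4402142253 − 1.4634072886 = -0.0231930633
Divide by 2^1 − 1 = 1: (-0.0231930633)/1 = -0.0231930633
R = A(h/2) + (A(h/2) − A(h))/1 = 1.4402142253 − 0.0231930633 = 1.4170211620
Correction |R − A(h/2)| = 2.319e-02; gap |A(h/2) − A(h)| = 2.319e-02.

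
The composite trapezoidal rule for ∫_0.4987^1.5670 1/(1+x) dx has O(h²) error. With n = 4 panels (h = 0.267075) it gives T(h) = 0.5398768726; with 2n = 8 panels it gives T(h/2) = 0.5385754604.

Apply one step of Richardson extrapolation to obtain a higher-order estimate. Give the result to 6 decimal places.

0.538142

Method order is 2; weight 2^2 = 4.
Numerator 4 × A(h/2) − A(h) = 4 × 0.5385754604 − 0.5398768726 = 1.6144249690
Extrapolated: 1.6144249690 / 3 = 0.5381416563
Gap between inputs: 1.301e-03; correction applied: −0.0004338041.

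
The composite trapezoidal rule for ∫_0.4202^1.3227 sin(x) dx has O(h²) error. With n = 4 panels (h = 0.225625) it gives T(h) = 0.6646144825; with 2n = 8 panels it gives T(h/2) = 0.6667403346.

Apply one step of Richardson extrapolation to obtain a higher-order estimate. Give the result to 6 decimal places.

0.667449

Method order is 2; weight 2^2 = 4.
2^2×A(h/2) = 2.6669613384; minus A(h) gives 2.0023468559.
Denominator 4 − 1 = 3.
(4×0.6667403346 − 0.6646144825)/(4 − 1) = 0.6674489520
Gap between inputs: 2.126e-03; correction applied: +0.0007086174.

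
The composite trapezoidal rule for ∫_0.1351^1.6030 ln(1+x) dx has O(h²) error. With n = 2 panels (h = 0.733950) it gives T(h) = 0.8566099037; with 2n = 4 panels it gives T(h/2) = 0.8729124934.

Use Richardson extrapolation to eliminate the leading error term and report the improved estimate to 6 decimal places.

The method has order 2: 2^2 = 4.
Numerator 4×A(h/2) − A(h) = 4×0.8729124934 − 0.8566099037 = 2.6350400699
2.6350400699 ÷ 3 = 0.8783466900

0.878347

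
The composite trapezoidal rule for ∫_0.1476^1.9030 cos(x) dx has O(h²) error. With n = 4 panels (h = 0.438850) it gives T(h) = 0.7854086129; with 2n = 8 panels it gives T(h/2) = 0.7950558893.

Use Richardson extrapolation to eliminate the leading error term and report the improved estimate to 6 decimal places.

Order 2 gives 2^r = 4 and 2^r − 1 = 3.
2^2*A(h/2) = 3.1802235572; minus A(h) gives 2.3948149443.
2.3948149443 ÷ 3 = 0.7982716481

0.798272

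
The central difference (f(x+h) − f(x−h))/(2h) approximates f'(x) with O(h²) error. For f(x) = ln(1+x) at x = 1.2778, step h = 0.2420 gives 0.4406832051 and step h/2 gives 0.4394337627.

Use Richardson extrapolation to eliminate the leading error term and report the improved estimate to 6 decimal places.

r = 2, so 2^r = 4.
Difference of the inputs: 0.4394337627 − 0.4406832051 = -0.0012494424
Divide by 2^2 − 1 = 3: (-0.0012494424)/3 = -0.0004164808
R = A(h/2) + (A(h/2) − A(h))/3 = 0.4394337627 − 0.0004164808 = 0.4390172819
Correction |R − A(h/2)| = 4.165e-04; gap |A(h/2) − A(h)| = 1.249e-03.

0.439017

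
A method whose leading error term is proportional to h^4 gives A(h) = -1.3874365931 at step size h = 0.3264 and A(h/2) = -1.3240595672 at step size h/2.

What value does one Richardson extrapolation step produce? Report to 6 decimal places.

With r = 4 the leading error scales as h^4, so the weight is 2^4 = 16.
2^4*A(h/2) = -21.1849530752; minus A(h) gives -19.7975164821.
R = (-19.7975164821)/15 = -1.3198344321
Shift from A(h/2): +0.0042251351.

-1.319834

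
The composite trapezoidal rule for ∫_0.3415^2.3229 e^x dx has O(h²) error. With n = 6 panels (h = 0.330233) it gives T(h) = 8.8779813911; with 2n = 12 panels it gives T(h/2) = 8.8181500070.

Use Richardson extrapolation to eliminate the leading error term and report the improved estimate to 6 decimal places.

8.798206

Method order is 2; weight 2^2 = 4.
Top: 4(8.8181500070) − (8.8779813911) = 26.3946186369
Denominator 4 − 1 = 3.
(4·8.8181500070 − 8.8779813911)/(4 − 1) = 8.7982062123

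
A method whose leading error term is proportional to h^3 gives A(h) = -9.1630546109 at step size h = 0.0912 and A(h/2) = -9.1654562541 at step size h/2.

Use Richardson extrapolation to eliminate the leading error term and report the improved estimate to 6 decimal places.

-9.165799

Order 3 gives 2^r = 8 and 2^r − 1 = 7.
Numerator 8×A(h/2) − A(h) = 8×(-9.1654562541) − (-9.1630546109) = -64.1605954219
Denominator 8 − 1 = 7.
Extrapolated: (-64.1605954219) / 7 = -9.1657993460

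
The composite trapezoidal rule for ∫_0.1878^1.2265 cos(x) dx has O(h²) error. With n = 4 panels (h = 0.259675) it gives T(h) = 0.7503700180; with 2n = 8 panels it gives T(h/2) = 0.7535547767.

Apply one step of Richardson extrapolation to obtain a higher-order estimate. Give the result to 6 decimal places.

0.754616

Error is O(h^2); halving h shrinks it by 2^2 = 4.
4×0.7535547767 = 3.0142191068; 3.0142191068 − 0.7503700180 = 2.2638490888
Divide by 2^2 − 1 = 3.
Result: 0.7546163629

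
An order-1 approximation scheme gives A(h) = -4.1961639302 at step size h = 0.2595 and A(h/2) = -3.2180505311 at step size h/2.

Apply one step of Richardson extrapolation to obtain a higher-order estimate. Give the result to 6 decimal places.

-2.239937

Error is O(h^1); halving h shrinks it by 2^1 = 2.
A(h/2) − A(h) = -3.2180505311 − (-4.1961639302) = 0.9781133991
Correction (A(h/2) − A(h))/(2 − 1) = 0.9781133991/1 = 0.9781133991
R = A(h/2) + (A(h/2) − A(h))/1 = -3.2180505311 + 0.9781133991 = -2.2399371320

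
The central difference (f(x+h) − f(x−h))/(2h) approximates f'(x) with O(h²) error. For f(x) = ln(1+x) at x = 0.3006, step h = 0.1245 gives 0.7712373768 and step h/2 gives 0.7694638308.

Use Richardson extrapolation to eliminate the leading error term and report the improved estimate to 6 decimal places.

The method has order 2: 2^2 = 4.
Top: 4(0.7694638308) − (0.7712373768) = 2.3066179464
Denominator 4 − 1 = 3.
(4×0.7694638308 − 0.7712373768)/(4 − 1) = 0.7688726488
Gap between inputs: 1.774e-03; correction applied: −0.0005911820.

0.768873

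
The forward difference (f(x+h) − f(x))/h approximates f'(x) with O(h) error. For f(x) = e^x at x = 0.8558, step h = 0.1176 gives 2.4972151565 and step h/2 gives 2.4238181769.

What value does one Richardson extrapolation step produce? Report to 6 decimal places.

2.350421

The method has order 1: 2^1 = 2.
2·2.4238181769 = 4.8476363538; 4.8476363538 − 2.4972151565 = 2.3504211973
R = 2.3504211973/1 = 2.3504211973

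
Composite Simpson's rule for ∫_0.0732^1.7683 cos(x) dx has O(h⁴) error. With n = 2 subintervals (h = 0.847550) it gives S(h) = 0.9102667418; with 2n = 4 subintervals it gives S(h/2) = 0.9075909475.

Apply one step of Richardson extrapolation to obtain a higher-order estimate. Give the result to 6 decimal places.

Method order is 4; weight 2^4 = 16.
Top: 16(0.9075909475) − (0.9102667418) = 13.6111884182
Denominator 16 − 1 = 15.
Result: 0.9074125612
Gap between inputs: 2.676e-03; correction applied: −0.0001783863.

0.907413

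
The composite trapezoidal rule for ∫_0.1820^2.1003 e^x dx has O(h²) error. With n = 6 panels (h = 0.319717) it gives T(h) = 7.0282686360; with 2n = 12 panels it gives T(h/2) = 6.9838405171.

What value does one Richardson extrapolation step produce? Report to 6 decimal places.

Order 2 gives 2^r = 4 and 2^r − 1 = 3.
Numerator 4 × A(h/2) − A(h) = 4 × 6.9838405171 − 7.0282686360 = 20.9070934324
Denominator 4 − 1 = 3.
20.9070934324 ÷ 3 = 6.9690311441
Gap between inputs: 4.443e-02; correction applied: −0.0148093730.

6.969031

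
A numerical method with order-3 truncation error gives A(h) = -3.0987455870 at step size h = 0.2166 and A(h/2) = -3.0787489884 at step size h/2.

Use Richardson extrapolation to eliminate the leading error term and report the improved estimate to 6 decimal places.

r = 3, so 2^r = 8.
2^3 × A(h/2) = -24.6299919072; minus A(h) gives -21.5312463202.
(8 × (-3.0787489884) − (-3.0987455870))/(8 − 1) = -3.0758923315
Shift from A(h/2): +0.0028566569.

-3.075892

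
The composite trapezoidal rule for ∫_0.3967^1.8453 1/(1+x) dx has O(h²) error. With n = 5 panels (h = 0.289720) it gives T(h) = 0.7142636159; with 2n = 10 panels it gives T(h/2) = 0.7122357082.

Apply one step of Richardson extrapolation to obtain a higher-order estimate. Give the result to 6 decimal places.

With r = 2 the leading error scales as h^2, so the weight is 2^2 = 4.
Top: 4(0.7122357082) − (0.7142636159) = 2.1346792169
Denominator 4 − 1 = 3.
Result: 0.7115597390

0.711560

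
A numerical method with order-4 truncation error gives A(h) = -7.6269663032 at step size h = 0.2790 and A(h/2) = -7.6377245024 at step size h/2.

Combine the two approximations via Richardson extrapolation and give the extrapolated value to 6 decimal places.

-7.638442

r = 4, so 2^r = 16.
16·(-7.6377245024) − (-7.6269663032) = -114.5766257352
Divide by 2^4 − 1 = 15.
(-114.5766257352) ÷ 15 = -7.6384417157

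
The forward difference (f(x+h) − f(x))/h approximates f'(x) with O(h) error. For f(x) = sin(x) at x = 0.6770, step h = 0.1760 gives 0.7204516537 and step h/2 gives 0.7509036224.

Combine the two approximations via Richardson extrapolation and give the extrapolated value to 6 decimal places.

r = 1: numerator weight 2, denominator 1.
Numerator 2×A(h/2) − A(h) = 2×0.7509036224 − 0.7204516537 = 0.7813555911
(2×0.7509036224 − 0.7204516537)/(2 − 1) = 0.7813555911

0.781356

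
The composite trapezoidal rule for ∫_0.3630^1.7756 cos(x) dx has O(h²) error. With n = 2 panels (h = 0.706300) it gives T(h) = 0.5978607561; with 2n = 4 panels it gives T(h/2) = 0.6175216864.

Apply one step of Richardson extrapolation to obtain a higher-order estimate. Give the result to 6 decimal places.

0.624075

r = 2, so 2^r = 4.
Difference of the inputs: 0.6175216864 − 0.5978607561 = 0.0196609303
Correction (A(h/2) − A(h))/(4 − 1) = 0.0196609303/3 = 0.0065536434
R = A(h/2) + (A(h/2) − A(h))/3 = 0.6175216864 + 0.0065536434 = 0.6240753298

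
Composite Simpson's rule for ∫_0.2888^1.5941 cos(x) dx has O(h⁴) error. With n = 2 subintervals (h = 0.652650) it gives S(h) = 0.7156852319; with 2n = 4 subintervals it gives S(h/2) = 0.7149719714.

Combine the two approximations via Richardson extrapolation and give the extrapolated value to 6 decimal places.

r = 4: numerator weight 16, denominator 15.
Difference of the inputs: 0.7149719714 − 0.7156852319 = -0.0007132605
Divide by 2^4 − 1 = 15: (-0.0007132605)/15 = -0.0000475507
R = 0.7149719714 − 0.0000475507 = 0.7149244207

0.714924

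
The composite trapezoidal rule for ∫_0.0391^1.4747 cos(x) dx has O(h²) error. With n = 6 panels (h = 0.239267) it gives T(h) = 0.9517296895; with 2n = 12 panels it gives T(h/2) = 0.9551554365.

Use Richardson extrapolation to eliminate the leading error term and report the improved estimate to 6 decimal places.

Leading term ∝ h^2; use weight 4 = 2^2.
4×0.9551554365 = 3.8206217460; 3.8206217460 − 0.9517296895 = 2.8688920565
Denominator 4 − 1 = 3.
(4×0.9551554365 − 0.9517296895)/(4 − 1) = 0.9562973522

0.956297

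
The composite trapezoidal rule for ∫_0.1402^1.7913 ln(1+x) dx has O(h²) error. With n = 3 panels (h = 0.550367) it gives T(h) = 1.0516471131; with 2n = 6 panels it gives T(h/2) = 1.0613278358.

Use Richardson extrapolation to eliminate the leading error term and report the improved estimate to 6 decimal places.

The method has order 2: 2^2 = 4.
2^2×A(h/2) = 4.2453113432; minus A(h) gives 3.1936642301.
3.1936642301 ÷ 3 = 1.0645547434
Shift from A(h/2): +0.0032269076.

1.064555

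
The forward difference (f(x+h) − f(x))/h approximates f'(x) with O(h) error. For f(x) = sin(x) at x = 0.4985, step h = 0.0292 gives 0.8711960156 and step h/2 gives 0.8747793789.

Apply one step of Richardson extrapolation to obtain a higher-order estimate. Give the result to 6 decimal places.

Method order is 1; weight 2^1 = 2.
A(h/2) − A(h) = 0.8747793789 − 0.8711960156 = 0.0035833633
Divide by 2^1 − 1 = 1: 0.0035833633/1 = 0.0035833633
R = A(h/2) + (A(h/2) − A(h))/1 = 0.8747793789 + 0.0035833633 = 0.8783627422

0.878363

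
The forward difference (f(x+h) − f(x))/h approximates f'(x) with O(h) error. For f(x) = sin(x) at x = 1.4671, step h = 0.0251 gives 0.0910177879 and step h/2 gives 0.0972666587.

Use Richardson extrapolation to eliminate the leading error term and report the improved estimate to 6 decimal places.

0.103516

Method order is 1; weight 2^1 = 2.
2*0.0972666587 = 0.1945333174; 0.1945333174 − 0.0910177879 = 0.1035155295
Denominator 2 − 1 = 1.
So the Richardson estimate is 0.1035155295.
Gap between inputs: 6.249e-03; correction applied: +0.0062488708.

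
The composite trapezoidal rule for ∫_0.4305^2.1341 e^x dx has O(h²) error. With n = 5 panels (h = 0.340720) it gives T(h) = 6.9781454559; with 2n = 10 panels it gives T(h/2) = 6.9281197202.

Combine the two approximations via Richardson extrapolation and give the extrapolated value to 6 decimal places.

6.911444

Error is O(h^2); halving h shrinks it by 2^2 = 4.
2^2×A(h/2) = 27.7124788808; minus A(h) gives 20.7343334249.
Denominator 4 − 1 = 3.
Result: 6.9114444750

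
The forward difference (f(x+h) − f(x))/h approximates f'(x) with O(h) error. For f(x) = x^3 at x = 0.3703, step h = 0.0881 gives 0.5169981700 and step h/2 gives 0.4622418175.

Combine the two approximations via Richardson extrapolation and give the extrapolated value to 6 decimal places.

Order 1 gives 2^r = 2 and 2^r − 1 = 1.
2*0.4622418175 = 0.9244836350; subtract 0.5169981700 → 0.4074854650
Divide by 2^1 − 1 = 1.
Result: 0.4074854650

0.407485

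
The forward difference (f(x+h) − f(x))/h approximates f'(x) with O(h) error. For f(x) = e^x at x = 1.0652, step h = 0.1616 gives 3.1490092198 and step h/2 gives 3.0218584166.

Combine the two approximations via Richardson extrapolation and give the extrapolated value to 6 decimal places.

r = 1: numerator weight 2, denominator 1.
Numerator 2·A(h/2) − A(h) = 2·3.0218584166 − 3.1490092198 = 2.8947076134
Extrapolated: 2.8947076134 / 1 = 2.8947076134

2.894708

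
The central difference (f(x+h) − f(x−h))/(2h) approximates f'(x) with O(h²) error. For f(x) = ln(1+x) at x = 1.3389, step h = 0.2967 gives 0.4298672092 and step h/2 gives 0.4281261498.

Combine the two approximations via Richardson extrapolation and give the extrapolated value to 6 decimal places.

0.427546

Error is O(h^2); halving h shrinks it by 2^2 = 4.
Numerator 4 × A(h/2) − A(h) = 4 × 0.4281261498 − 0.4298672092 = 1.2826373900
Divide by 2^2 − 1 = 3.
R = 1.2826373900/3 = 0.4275457967
Correction |R − A(h/2)| = 5.804e-04; gap |A(h/2) − A(h)| = 1.741e-03.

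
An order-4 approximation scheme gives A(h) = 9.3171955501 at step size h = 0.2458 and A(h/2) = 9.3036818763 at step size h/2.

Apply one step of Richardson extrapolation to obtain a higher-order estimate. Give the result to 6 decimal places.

r = 4, so 2^r = 16.
Weighted: 148.8589100208 − 9.3171955501 = 139.5417144707
Divide by 2^4 − 1 = 15.
(16*9.3036818763 − 9.3171955501)/(16 − 1) = 9.3027809647
Gap between inputs: 1.351e-02; correction applied: −0.0009009116.

9.302781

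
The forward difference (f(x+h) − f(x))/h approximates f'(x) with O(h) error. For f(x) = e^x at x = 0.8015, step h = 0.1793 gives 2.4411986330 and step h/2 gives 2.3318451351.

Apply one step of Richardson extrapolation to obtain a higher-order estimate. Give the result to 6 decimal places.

2.222492

With r = 1 the leading error scales as h^1, so the weight is 2^1 = 2.
Weighted: 4.6636902702 − 2.4411986330 = 2.2224916372
2.2224916372 ÷ 1 = 2.2224916372
Correction |R − A(h/2)| = 1.094e-01; gap |A(h/2) − A(h)| = 1.094e-01.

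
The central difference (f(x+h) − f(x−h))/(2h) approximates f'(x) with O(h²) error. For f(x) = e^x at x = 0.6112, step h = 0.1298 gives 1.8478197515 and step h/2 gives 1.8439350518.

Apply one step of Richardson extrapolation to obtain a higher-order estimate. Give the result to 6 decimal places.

r = 2: numerator weight 4, denominator 3.
Numerator 4 × A(h/2) − A(h) = 4 × 1.8439350518 − 1.8478197515 = 5.5279204557
5.5279204557 ÷ 3 = 1.8426401519

1.842640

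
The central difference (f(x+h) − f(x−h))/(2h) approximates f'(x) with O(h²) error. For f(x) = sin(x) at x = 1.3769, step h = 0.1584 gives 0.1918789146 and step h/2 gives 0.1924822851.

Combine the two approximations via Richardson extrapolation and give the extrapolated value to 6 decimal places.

Method order is 2; weight 2^2 = 4.
4 × 0.1924822851 − 0.1918789146 = 0.5780502258
0.5780502258 ÷ 3 = 0.1926834086

0.192683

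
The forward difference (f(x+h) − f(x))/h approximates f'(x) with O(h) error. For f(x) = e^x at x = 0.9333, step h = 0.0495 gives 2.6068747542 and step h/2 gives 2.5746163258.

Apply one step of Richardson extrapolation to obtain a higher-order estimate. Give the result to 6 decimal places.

With r = 1 the leading error scales as h^1, so the weight is 2^1 = 2.
Difference of the inputs: 2.5746163258 − 2.6068747542 = -0.0322584284
Correction (A(h/2) − A(h))/(2 − 1) = (-0.0322584284)/1 = -0.0322584284
R = A(h/2) + (A(h/2) − A(h))/1 = 2.5746163258 − 0.0322584284 = 2.5423578974
Gap between inputs: 3.226e-02; correction applied: −0.0322584284.

2.542358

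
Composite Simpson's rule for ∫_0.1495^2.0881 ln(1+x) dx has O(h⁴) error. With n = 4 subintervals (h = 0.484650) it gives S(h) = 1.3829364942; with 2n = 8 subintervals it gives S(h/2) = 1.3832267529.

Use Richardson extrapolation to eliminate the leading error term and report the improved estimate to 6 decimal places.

Method order is 4; weight 2^4 = 16.
16*1.3832267529 − 1.3829364942 = 20.7486915522
R = 20.7486915522/15 = 1.3832461035

1.383246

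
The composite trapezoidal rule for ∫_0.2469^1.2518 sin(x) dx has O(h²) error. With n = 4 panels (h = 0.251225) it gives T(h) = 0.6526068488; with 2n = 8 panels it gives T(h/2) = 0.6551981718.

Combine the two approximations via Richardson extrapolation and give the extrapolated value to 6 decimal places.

0.656062

r = 2: numerator weight 4, denominator 3.
Numerator 4·A(h/2) − A(h) = 4·0.6551981718 − 0.6526068488 = 1.9681858384
Extrapolated: 1.9681858384 / 3 = 0.6560619461
Correction |R − A(h/2)| = 8.638e-04; gap |A(h/2) − A(h)| = 2.591e-03.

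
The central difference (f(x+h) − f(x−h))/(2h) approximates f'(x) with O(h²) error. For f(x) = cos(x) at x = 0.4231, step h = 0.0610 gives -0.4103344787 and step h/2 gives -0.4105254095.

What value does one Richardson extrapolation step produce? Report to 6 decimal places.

-0.410589

Method order is 2; weight 2^2 = 4.
Numerator 4·A(h/2) − A(h) = 4·(-0.4105254095) − (-0.4103344787) = -1.2317671593
(-1.2317671593) ÷ 3 = -0.4105890531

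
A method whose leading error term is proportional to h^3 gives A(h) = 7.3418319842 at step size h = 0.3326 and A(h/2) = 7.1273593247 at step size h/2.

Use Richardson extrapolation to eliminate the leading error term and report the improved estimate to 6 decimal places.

7.096720

Order 3 gives 2^r = 8 and 2^r − 1 = 7.
8*7.1273593247 = 57.0188745976; subtract 7.3418319842 → 49.6770426134
(8*7.1273593247 − 7.3418319842)/(8 − 1) = 7.0967203733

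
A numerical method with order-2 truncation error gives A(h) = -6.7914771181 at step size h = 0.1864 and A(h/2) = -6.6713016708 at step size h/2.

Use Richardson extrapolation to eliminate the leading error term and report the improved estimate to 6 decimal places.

-6.631243

Order 2 gives 2^r = 4 and 2^r − 1 = 3.
4·(-6.6713016708) = -26.6852066832; (-26.6852066832) − (-6.7914771181) = -19.8937295651
Denominator 4 − 1 = 3.
R = (-19.8937295651)/3 = -6.6312431884
Shift from A(h/2): +0.0400584824.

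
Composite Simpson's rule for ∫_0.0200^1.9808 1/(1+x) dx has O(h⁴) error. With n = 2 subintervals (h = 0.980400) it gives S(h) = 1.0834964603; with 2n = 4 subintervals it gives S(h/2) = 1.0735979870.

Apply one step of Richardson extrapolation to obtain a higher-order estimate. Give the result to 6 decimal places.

1.072938

r = 4, so 2^r = 16.
16*1.0735979870 = 17.1775677920; subtract 1.0834964603 → 16.0940713317
Denominator 16 − 1 = 15.
R = 16.0940713317/15 = 1.0729380888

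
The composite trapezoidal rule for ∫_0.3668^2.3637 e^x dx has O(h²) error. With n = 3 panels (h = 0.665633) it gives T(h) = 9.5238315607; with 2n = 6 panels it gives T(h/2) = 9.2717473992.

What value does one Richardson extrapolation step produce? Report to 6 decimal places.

Error is O(h^2); halving h shrinks it by 2^2 = 4.
A(h/2) − A(h) = 9.2717473992 − 9.5238315607 = -0.2520841615
Correction (A(h/2) − A(h))/(4 − 1) = (-0.2520841615)/3 = -0.0840280538
R = 9.2717473992 − 0.0840280538 = 9.1877193454
Gap between inputs: 2.521e-01; correction applied: −0.0840280538.

9.187719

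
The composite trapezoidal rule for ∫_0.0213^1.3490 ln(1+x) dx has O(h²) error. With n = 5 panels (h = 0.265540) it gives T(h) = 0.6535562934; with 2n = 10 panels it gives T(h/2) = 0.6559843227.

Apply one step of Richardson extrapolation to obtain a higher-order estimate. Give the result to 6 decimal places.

0.656794

With r = 2 the leading error scales as h^2, so the weight is 2^2 = 4.
Top: 4(0.6559843227) − (0.6535562934) = 1.9703809974
Denominator 4 − 1 = 3.
Extrapolated: 1.9703809974 / 3 = 0.6567936658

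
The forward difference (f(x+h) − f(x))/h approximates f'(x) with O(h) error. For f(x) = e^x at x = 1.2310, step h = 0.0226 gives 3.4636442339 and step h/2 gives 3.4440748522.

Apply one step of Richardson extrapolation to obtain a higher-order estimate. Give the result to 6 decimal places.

3.424505

r = 1: numerator weight 2, denominator 1.
2^1×A(h/2) = 6.8881497044; minus A(h) gives 3.4245054705.
3.4245054705 ÷ 1 = 3.4245054705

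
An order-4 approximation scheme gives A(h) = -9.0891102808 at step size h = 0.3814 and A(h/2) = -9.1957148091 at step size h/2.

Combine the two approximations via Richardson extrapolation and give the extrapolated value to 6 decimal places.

Order 4 gives 2^r = 16 and 2^r − 1 = 15.
Difference of the inputs: -9.1957148091 − (-9.0891102808) = -0.1066045283
Divide by 2^4 − 1 = 15: (-0.1066045283)/15 = -0.0071069686
R = A(h/2) + (A(h/2) − A(h))/15 = -9.1957148091 − 0.0071069686 = -9.2028217777

-9.202822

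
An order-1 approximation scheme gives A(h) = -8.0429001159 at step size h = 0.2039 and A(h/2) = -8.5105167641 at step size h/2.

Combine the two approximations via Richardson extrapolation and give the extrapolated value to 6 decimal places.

The method has order 1: 2^1 = 2.
2^1·A(h/2) = -17.0210335282; minus A(h) gives -8.9781334123.
Divide by 2^1 − 1 = 1.
Result: -8.9781334123
Shift from A(h/2): −0.4676166482.

-8.978133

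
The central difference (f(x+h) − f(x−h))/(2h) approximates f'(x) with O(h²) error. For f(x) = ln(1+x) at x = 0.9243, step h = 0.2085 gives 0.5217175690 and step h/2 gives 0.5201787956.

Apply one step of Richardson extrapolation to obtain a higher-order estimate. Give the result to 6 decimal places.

0.519666

The method has order 2: 2^2 = 4.
4 × 0.5201787956 = 2.0807151824; subtract 0.5217175690 → 1.5589976134
Denominator 4 − 1 = 3.
Result: 0.5196658711
Gap between inputs: 1.539e-03; correction applied: −0.0005129245.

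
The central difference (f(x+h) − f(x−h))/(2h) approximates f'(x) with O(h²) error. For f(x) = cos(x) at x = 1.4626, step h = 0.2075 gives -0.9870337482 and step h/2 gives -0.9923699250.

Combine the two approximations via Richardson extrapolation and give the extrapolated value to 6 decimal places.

-0.994149

With r = 2 the leading error scales as h^2, so the weight is 2^2 = 4.
4·(-0.9923699250) − (-0.9870337482) = -2.9824459518
Denominator 4 − 1 = 3.
(4·(-0.9923699250) − (-0.9870337482))/(4 − 1) = -0.9941486506
Correction |R − A(h/2)| = 1.779e-03; gap |A(h/2) − A(h)| = 5.336e-03.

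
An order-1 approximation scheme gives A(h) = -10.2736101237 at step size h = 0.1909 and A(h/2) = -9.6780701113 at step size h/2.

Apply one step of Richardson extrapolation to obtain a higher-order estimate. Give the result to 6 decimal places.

-9.082530

With r = 1 the leading error scales as h^1, so the weight is 2^1 = 2.
2*(-9.6780701113) = -19.3561402226; (-19.3561402226) − (-10.2736101237) = -9.0825300989
Denominator 2 − 1 = 1.
So the Richardson estimate is -9.0825300989.
Gap between inputs: 5.955e-01; correction applied: +0.5955400124.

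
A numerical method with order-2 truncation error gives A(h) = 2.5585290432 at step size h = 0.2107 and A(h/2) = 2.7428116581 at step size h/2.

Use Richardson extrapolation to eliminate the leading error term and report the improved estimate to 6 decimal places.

2.804239

r = 2, so 2^r = 4.
Difference of the inputs: 2.7428116581 − 2.5585290432 = 0.1842826149
Correction (A(h/2) − A(h))/(4 − 1) = 0.1842826149/3 = 0.0614275383
R = 2.7428116581 + 0.0614275383 = 2.8042391964
Correction |R − A(h/2)| = 6.143e-02; gap |A(h/2) − A(h)| = 1.843e-01.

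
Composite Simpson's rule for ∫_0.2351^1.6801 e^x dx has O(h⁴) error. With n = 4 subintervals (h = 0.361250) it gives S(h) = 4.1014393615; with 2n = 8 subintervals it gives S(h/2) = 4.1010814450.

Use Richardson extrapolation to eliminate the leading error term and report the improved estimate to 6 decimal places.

4.101058

Method order is 4; weight 2^4 = 16.
2^4×A(h/2) = 65.6173031200; minus A(h) gives 61.5158637585.
(16×4.1010814450 − 4.1014393615)/(16 − 1) = 4.1010575839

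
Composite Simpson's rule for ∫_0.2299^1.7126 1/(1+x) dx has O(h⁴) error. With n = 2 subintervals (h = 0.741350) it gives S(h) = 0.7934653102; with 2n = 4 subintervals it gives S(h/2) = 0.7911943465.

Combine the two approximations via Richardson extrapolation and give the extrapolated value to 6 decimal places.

Method order is 4; weight 2^4 = 16.
Difference of the inputs: 0.7911943465 − 0.7934653102 = -0.0022709637
Divide by 2^4 − 1 = 15: (-0.0022709637)/15 = -0.0001513976
R = A(h/2) + (A(h/2) − A(h))/15 = 0.7911943465 − 0.0001513976 = 0.7910429489

0.791043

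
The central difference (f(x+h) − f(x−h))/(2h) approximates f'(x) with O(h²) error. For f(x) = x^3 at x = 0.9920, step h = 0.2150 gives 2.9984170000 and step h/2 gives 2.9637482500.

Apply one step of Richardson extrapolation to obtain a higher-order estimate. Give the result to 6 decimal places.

Leading term ∝ h^2; use weight 4 = 2^2.
Difference of the inputs: 2.9637482500 − 2.9984170000 = -0.0346687500
Correction (A(h/2) − A(h))/(4 − 1) = (-0.0346687500)/3 = -0.0115562500
R = 2.9637482500 − 0.0115562500 = 2.9521920000

2.952192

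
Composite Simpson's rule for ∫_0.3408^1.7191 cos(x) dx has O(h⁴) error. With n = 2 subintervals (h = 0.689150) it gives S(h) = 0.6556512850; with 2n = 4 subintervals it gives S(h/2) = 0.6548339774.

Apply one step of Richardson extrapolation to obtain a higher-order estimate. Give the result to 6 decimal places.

Method order is 4; weight 2^4 = 16.
16×0.6548339774 = 10.4773436384; 10.4773436384 − 0.6556512850 = 9.8216923534
(16×0.6548339774 − 0.6556512850)/(16 − 1) = 0.6547794902

0.654779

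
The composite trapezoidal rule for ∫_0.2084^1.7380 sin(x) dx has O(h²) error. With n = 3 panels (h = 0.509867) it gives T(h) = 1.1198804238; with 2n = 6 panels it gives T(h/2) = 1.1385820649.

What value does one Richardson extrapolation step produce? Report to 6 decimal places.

Order 2 gives 2^r = 4 and 2^r − 1 = 3.
Top: 4(1.1385820649) − (1.1198804238) = 3.4344478358
R = 3.4344478358/3 = 1.1448159453

1.144816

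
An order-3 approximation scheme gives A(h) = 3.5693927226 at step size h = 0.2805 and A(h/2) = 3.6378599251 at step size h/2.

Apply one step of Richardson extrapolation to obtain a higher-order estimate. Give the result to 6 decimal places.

3.647641

Leading term ∝ h^3; use weight 8 = 2^3.
A(h/2) − A(h) = 3.6378599251 − 3.5693927226 = 0.0684672025
Correction (A(h/2) − A(h))/(8 − 1) = 0.0684672025/7 = 0.0097810289
R = A(h/2) + (A(h/2) − A(h))/7 = 3.6378599251 + 0.0097810289 = 3.6476409540
Correction |R − A(h/2)| = 9.781e-03; gap |A(h/2) − A(h)| = 6.847e-02.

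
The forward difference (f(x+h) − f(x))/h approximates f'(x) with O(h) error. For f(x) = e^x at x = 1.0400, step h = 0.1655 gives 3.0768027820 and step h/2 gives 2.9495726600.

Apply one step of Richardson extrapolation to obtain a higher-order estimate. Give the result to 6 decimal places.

Order 1 gives 2^r = 2 and 2^r − 1 = 1.
2^1×A(h/2) = 5.8991453200; minus A(h) gives 2.8223425380.
2.8223425380 ÷ 1 = 2.8223425380
Correction |R − A(h/2)| = 1.272e-01; gap |A(h/2) − A(h)| = 1.272e-01.

2.822343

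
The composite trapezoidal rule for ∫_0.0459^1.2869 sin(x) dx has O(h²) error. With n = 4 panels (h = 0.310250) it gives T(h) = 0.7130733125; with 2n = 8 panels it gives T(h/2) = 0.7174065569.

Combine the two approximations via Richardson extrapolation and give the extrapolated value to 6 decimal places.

0.718851

Method order is 2; weight 2^2 = 4.
Numerator 4·A(h/2) − A(h) = 4·0.7174065569 − 0.7130733125 = 2.1565529151
Denominator 4 − 1 = 3.
Extrapolated: 2.1565529151 / 3 = 0.7188509717
Shift from A(h/2): +0.0014444148.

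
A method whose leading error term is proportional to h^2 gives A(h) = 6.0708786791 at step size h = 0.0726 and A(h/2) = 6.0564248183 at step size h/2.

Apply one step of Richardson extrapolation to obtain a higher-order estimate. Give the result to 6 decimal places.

With r = 2 the leading error scales as h^2, so the weight is 2^2 = 4.
Difference of the inputs: 6.0564248183 − 6.0708786791 = -0.0144538608
Divide by 2^2 − 1 = 3: (-0.0144538608)/3 = -0.0048179536
R = 6.0564248183 − 0.0048179536 = 6.0516068647
Correction |R − A(h/2)| = 4.818e-03; gap |A(h/2) − A(h)| = 1.445e-02.

6.051607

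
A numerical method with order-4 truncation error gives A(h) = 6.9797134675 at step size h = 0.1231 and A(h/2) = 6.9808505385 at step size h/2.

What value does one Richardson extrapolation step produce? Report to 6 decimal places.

Error is O(h^4); halving h shrinks it by 2^4 = 16.
Top: 16(6.9808505385) − (6.9797134675) = 104.7138951485
Denominator 16 − 1 = 15.
So the Richardson estimate is 6.9809263432.

6.980926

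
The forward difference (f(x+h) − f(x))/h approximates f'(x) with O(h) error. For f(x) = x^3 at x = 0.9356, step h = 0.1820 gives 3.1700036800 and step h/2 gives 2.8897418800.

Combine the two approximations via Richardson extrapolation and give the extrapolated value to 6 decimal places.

Leading term ∝ h^1; use weight 2 = 2^1.
Weighted: 5.7794837600 − 3.1700036800 = 2.6094800800
2.6094800800 ÷ 1 = 2.6094800800
Correction |R − A(h/2)| = 2.803e-01; gap |A(h/2) − A(h)| = 2.803e-01.

2.609480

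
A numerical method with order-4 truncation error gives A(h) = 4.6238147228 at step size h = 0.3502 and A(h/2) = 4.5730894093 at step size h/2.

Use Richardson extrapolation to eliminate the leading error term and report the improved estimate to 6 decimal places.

With r = 4 the leading error scales as h^4, so the weight is 2^4 = 16.
16·4.5730894093 − 4.6238147228 = 68.5456158260
Divide by 2^4 − 1 = 15.
So the Richardson estimate is 4.5697077217.
Shift from A(h/2): −0.0033816876.

4.569708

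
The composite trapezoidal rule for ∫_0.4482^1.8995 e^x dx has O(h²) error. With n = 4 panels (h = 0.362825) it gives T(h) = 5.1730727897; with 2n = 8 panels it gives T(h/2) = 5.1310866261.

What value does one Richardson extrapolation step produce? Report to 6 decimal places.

5.117091

The method has order 2: 2^2 = 4.
A(h/2) − A(h) = 5.1310866261 − 5.1730727897 = -0.0419861636
Divide by 2^2 − 1 = 3: (-0.0419861636)/3 = -0.0139953879
R = 5.1310866261 − 0.0139953879 = 5.1170912382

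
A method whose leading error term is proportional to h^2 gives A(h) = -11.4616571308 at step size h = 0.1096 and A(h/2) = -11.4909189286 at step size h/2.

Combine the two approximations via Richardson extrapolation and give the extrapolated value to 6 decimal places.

-11.500673

r = 2, so 2^r = 4.
Difference of the inputs: -11.4909189286 − (-11.4616571308) = -0.0292617978
Divide by 2^2 − 1 = 3: (-0.0292617978)/3 = -0.0097539326
R = -11.4909189286 − 0.0097539326 = -11.5006728612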